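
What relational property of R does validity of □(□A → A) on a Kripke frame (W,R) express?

shift-reflexivity

Suppose □(□A→A) is valid. Take Rxy and set V(A)={w : Ryw}. Then at y, □A holds; since □(□A→A) at x, □A→A at y, so A at y, i.e. Ryy.
The converse is a direct semantic check.
Frame condition: ∀x ∀y (Rxy → Ryy).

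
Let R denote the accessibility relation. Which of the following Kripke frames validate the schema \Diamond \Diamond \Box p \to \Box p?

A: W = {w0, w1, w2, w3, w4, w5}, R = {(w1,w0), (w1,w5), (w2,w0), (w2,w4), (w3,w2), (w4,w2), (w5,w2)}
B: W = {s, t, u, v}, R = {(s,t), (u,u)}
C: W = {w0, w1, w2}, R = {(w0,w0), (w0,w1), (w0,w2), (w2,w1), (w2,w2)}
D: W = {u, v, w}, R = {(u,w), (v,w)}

B, D

The schema corresponds to a generalized confluence (Geach) condition: \forall x \forall y \forall z ((x R^2 y \wedge xRz) \to \exists w (yRw \wedge z = w)).
A: fails — w1R²w2, w1Rw5 but no w with w2Rw and w5=w.
B: condition met.
C: fails — w0R²w1, w0Rw0 but no w with w1Rw and w0=w.
D: condition met.
Valid on: B, D.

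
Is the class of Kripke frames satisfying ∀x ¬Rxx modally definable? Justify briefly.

Any modally definable frame class is closed under surjective bounded morphisms.
The 3-cycle (worlds 0,1,2 with 0→1→2→0) is irreflexive, and the map sending every world to a single reflexive point • is a surjective bounded morphism (forth: every edge maps to (•,•); back: every world has a successor). So any modal formula valid on the 3-cycle is also valid on the reflexive point, which is not irreflexive.
So no modal formula (or set of formulas) defines exactly the irreflexive frames.

Not modally definable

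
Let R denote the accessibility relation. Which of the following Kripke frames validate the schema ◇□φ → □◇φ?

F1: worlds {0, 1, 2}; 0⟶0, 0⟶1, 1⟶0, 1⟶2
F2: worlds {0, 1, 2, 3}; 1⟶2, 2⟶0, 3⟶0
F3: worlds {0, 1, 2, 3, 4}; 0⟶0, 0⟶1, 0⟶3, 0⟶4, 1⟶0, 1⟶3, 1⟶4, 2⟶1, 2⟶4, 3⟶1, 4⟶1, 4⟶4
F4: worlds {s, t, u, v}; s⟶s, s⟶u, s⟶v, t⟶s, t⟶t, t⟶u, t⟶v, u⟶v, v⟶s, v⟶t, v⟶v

F4

Frame correspondent (Sahlqvist): ∀x ∀y ∀z (Rxy ∧ Rxz → ∃w (Ryw ∧ Rzw)) — i.e. convergence.
F1: fails — R10 and R12 but 0 and 2 have no common successor.
F2: fails — R20 and R20 but 0 and 0 have no common successor.
F3: fails — R01 and R03 but 1 and 3 have no common successor.
F4: condition met.
Valid on: F4.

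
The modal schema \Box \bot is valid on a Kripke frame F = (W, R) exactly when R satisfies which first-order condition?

emptiness of R

□⊥ is valid iff no world has any successor (otherwise □⊥ fails at any world with one).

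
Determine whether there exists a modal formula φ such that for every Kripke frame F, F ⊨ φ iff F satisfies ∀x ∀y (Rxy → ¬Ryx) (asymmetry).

If a class were modally definable it would be closed under surjective bounded morphisms (Goldblatt–Thomason).
The 4-cycle (worlds s,t,u,v with s→t→u→v→s) is asymmetric. Mapping every world to a single reflexive point • is a surjective bounded morphism, and the reflexive point is not asymmetric (R•• but asymmetry requires ¬R••).
So the class is not modally definable.

No — not modally definable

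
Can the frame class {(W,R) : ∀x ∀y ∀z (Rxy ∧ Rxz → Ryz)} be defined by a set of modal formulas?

Yes: it is the Euclidean property, defined by the 5 schema ◇r → □◇r.
Suppose ◇r→□◇r is valid. Take Rxy, Rxz and set V(r)={y}. Then ◇r at x, so □◇r at x, so ◇r at z, so some w with Rzw has r; w=y, i.e. Rzy. By symmetry of the argument, Ryz.

Yes — defined by ◇r → □◇r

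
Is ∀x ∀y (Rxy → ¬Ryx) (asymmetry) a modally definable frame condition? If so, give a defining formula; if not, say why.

Modal frame validity is preserved under surjective bounded morphisms.
The 4-cycle (worlds a,b,c,d with a→b→c→d→a) is asymmetric. Mapping every world to a single reflexive point • is a surjective bounded morphism, and the reflexive point is not asymmetric (R•• but asymmetry requires ¬R••).
So the class is not modally definable.

Not definable by any modal formula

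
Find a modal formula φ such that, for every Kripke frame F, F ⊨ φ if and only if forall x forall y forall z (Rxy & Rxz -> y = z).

◇q → □q

This is partial functionality; the standard corresponding axiom is CD: ◇q → □q.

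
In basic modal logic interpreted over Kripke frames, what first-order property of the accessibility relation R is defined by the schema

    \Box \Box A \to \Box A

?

density: \forall x \forall y (Rxy \to \exists z (Rxz \wedge Rzy))

Suppose □□A→□A is valid. Take Rxy and set V(A)={w : xR²w}. Then □□A at x, so □A at x, so A at y, i.e. ∃z(Rxz∧Rzy).
Conversely, any frame satisfying \forall x \forall y (Rxy \to \exists z (Rxz \wedge Rzy)) validates the schema.
Frame condition: \forall x \forall y (Rxy \to \exists z (Rxz \wedge Rzy)).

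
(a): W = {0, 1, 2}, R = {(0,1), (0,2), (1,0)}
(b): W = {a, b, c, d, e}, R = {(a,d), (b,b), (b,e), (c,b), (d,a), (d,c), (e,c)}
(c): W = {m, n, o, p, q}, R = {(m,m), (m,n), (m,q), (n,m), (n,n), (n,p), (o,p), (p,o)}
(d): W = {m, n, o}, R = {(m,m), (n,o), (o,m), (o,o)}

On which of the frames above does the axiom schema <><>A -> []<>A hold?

none

The schema corresponds to a generalized confluence (Geach) condition: forall x forall y forall z ((x R^2 y & xRz) -> exists w (y = w & zRw)).
(a): fails — 0R²0, 0R2 but no w with 0=w and 2Rw.
(b): fails — bR²b, bRe but no w with b=w and eRw.
(c): fails — mR²m, mRq but no w with m=w and qRw.
(d): fails — oR²o, oRm but no w with o=w and mRw.
Valid on no frame.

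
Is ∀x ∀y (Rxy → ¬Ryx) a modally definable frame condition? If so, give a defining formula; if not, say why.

No — not modally definable

Any modally definable frame class is closed under surjective bounded morphisms.
The 5-cycle (worlds s,t,u,v,w with s→t→u→v→w→s) is asymmetric. Mapping every world to a single reflexive point • is a surjective bounded morphism, and the reflexive point is not asymmetric (R•• but asymmetry requires ¬R••).
Hence asymmetry is not modally definable.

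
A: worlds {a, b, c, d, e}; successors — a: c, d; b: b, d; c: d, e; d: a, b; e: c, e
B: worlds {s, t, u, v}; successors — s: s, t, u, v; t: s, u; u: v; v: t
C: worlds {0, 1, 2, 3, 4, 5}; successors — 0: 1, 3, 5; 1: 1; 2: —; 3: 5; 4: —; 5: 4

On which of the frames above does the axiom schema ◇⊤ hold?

This is the axiom for seriality; its first-order frame correspondent is ∀x ∃y Rxy.
A: ✓.
B: ✓.
C: fails — world 2 has no successor.
Valid on: A, B.

A, B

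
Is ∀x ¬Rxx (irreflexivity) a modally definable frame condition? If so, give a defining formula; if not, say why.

If a class were modally definable it would be closed under surjective bounded morphisms (Goldblatt–Thomason).
The 3-cycle (worlds a,b,c with a→b→c→a) is irreflexive, and the map sending every world to a single reflexive point • is a surjective bounded morphism (forth: every edge maps to (•,•); back: every world has a successor). So any modal formula valid on the 3-cycle is also valid on the reflexive point, which is not irreflexive.
So the class is not modally definable.

Not definable by any modal formula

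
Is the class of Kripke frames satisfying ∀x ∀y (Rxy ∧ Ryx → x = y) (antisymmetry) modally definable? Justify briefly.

Modal frame validity is preserved under surjective bounded morphisms.
The 6-cycle (worlds s,t,u,v,w,x with s→t→u→v→w→x→s) is antisymmetric. Sending even-indexed worlds to s and odd-indexed worlds to t is a surjective bounded morphism onto the two-world frame with s↔t, which is not antisymmetric.
So no modal formula (or set of formulas) defines exactly the antisymmetric frames.

No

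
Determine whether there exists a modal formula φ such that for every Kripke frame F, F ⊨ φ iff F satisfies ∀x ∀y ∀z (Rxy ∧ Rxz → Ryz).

Yes: it is the Euclidean property, defined by the 5 schema ◇p → □◇p.
Suppose ◇p→□◇p is valid. Take Rxy, Rxz and set V(p)={y}. Then ◇p at x, so □◇p at x, so ◇p at z, so some w with Rzw has p; w=y, i.e. Rzy. By symmetry of the argument, Ryz.

Yes — defined by ◇p → □◇p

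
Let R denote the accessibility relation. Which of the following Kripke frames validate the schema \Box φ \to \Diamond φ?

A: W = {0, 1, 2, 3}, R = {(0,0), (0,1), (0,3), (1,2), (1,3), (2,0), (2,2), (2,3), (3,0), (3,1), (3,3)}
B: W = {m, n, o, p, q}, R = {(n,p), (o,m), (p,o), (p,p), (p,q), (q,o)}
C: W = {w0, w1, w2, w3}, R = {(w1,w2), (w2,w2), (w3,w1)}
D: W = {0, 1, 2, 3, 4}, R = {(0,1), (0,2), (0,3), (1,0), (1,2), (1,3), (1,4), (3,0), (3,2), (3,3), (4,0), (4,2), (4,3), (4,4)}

This is the axiom for seriality; its first-order frame correspondent is \forall x \exists y Rxy.
A: ✓.
B: fails — world m has no successor.
C: fails — world w0 has no successor.
D: fails — world 2 has no successor.

A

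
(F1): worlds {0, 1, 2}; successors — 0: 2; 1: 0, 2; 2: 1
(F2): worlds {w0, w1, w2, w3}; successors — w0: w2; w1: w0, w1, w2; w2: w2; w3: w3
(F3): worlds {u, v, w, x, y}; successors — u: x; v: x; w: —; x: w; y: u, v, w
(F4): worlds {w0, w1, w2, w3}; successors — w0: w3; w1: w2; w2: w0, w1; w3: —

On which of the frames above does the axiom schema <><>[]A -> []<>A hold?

Frame correspondent (Sahlqvist): forall x forall y forall z ((x R^2 y & xRz) -> exists w (yRw & zRw)) — i.e. a generalized confluence (Geach) condition.
(F1): fails — 0R²1, 0R2 but no w with 1Rw and 2Rw.
(F2): condition met.
(F3): fails — uR²w, uRx but no t with wRt and xRt.
(F4): fails — w1R²w0, w1Rw2 but no w with w0Rw and w2Rw.

(F2)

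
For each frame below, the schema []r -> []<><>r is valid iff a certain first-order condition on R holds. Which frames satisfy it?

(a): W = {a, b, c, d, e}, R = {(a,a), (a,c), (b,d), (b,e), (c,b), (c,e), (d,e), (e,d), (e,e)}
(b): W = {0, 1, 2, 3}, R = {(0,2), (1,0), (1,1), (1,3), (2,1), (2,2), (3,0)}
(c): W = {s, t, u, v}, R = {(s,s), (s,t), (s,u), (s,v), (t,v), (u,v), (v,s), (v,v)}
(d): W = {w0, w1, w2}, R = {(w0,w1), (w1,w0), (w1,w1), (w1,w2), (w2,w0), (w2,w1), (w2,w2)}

This is the axiom for a generalized confluence (Geach) condition; its first-order frame correspondent is forall x forall z (xRz -> exists w (xRw & z R^2 w)).
(a): fails — aRc but no w with aRw and cR²w.
(b): fails — 1R3 but no w with 1Rw and 3R²w.
(c): condition met.
(d): condition met.

(c), (d)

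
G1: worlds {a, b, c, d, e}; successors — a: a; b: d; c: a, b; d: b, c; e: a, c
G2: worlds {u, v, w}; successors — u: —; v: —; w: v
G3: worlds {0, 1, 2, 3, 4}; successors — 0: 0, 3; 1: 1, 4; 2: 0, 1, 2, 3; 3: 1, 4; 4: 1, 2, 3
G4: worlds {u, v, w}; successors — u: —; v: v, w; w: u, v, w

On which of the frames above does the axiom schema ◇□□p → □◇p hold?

The schema corresponds to a generalized confluence (Geach) condition: ∀x ∀y ∀z ((xRy ∧ xRz) → ∃w (yR²w ∧ zRw)).
G1: fails — cRa, cRb but no w with aR²w and bRw.
G2: fails — wRv, wRv but no t with vR²t and vRt.
G3: ✓.
G4: fails — wRu, wRu but no t with uR²t and uRt.
Valid on: G3.

G3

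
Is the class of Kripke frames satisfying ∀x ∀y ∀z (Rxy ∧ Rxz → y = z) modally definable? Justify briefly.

Yes: it is partial functionality, defined by the CD schema ◇p → □p.
Suppose ◇p→□p is valid. Take Rxy, Rxz and set V(p)={y}. Then ◇p at x, so □p at x, so p at z, i.e. z=y.

Definable; ◇p → □p defines it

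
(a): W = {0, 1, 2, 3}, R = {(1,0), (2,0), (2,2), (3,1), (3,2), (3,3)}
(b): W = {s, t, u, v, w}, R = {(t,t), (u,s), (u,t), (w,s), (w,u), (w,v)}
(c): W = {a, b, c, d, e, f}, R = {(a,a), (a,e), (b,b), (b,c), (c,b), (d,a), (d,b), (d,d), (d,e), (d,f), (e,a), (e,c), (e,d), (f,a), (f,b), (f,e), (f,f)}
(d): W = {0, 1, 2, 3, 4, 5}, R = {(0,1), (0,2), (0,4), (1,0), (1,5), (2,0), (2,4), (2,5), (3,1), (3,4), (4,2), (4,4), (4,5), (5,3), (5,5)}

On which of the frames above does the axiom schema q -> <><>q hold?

Frame correspondent (Sahlqvist): forall x exists w (x = w & x R^2 w) — i.e. a generalized confluence (Geach) condition.
(a): fails — at 0 but no w with 0=w and 0R²w.
(b): fails — at s but no w* with s=w* and sR²w*.
(c): holds.
(d): fails — at 3 but no w with 3=w and 3R²w.

(c)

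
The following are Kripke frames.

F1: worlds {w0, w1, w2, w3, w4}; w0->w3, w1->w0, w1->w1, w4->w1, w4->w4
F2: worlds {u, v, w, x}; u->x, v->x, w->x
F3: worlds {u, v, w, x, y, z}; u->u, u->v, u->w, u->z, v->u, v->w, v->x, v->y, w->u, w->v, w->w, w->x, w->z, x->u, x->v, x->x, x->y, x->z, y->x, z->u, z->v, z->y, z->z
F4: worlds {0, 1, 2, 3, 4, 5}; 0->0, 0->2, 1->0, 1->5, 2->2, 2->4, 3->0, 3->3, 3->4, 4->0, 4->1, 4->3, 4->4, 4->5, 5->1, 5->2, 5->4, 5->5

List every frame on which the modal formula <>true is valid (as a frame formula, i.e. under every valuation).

F3, F4

The schema corresponds to seriality: forall x exists y Rxy.
F1: fails — world w2 has no successor.
F2: fails — world x has no successor.
F3: ✓.
F4: ✓.
Valid on: F3, F4.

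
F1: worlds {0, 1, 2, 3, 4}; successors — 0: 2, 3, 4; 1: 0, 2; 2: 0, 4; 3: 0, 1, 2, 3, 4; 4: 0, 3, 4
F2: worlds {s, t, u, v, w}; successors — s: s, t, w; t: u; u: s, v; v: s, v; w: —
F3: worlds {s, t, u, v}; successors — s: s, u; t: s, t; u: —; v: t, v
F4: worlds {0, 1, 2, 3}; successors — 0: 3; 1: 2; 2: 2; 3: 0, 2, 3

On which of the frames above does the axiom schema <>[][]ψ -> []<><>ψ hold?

F1, F4

Frame correspondent (Sahlqvist): forall x forall y forall z ((xRy & xRz) -> exists w (y R^2 w & z R^2 w)) — i.e. a generalized confluence (Geach) condition.
F1: ✓.
F2: fails — sRs, sRw but no w* with sR²w* and wR²w*.
F3: fails — sRs, sRu but no w with sR²w and uR²w.
F4: ✓.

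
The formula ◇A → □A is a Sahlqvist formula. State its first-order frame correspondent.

Partial functionality

This is the CD axiom.
It corresponds to partial functionality: ∀x ∀y ∀z (Rxy ∧ Rxz → y = z).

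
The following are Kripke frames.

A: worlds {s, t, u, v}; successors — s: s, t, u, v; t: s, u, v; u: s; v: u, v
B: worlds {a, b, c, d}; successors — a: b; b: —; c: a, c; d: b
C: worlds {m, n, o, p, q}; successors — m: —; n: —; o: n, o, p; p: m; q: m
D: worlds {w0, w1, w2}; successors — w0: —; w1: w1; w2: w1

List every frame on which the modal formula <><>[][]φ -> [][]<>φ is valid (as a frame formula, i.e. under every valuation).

A, D

This is the axiom for a generalized confluence (Geach) condition; its first-order frame correspondent is forall x forall y forall z ((x R^2 y & x R^2 z) -> exists w (y R^2 w & zRw)).
A: satisfies the condition.
B: fails — cR²a, cR²a but no w with aR²w and aRw.
C: fails — oR²m, oR²m but no w with mR²w and mRw.
D: satisfies the condition.
Valid on: A, D.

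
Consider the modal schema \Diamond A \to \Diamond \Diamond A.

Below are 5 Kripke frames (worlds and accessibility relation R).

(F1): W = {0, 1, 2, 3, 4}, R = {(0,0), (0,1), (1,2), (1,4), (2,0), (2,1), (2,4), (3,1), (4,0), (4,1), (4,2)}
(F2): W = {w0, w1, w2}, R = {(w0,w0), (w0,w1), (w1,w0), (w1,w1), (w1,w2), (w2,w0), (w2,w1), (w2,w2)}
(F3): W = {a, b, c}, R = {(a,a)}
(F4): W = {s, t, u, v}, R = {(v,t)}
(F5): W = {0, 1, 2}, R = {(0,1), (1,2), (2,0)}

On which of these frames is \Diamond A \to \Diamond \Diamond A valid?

(F2), (F3)

The schema corresponds to a generalized confluence (Geach) condition: \forall x \forall y (xRy \to \exists w (y = w \wedge x R^2 w)).
(F1): fails — 3R1 but no w with 1=w and 3R²w.
(F2): condition met.
(F3): condition met.
(F4): fails — vRt but no w with t=w and vR²w.
(F5): fails — 0R1 but no w with 1=w and 0R²w.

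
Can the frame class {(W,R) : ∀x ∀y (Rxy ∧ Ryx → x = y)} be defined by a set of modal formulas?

Modal frame validity is preserved under surjective bounded morphisms.
The 8-cycle (worlds w0,w1,w2,w3,w4,w5,w6,w7 with w0→w1→w2→w3→w4→w5→w6→w7→w0) is antisymmetric. Sending even-indexed worlds to a and odd-indexed worlds to b is a surjective bounded morphism onto the two-world frame with a↔b, which is not antisymmetric.
So no modal formula (or set of formulas) defines exactly the antisymmetric frames.

Not modally definable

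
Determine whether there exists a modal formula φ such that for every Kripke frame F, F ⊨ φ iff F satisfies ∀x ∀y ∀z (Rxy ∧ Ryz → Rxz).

Definable; □r → □□r defines it

This is a Sahlqvist condition; the 4 axiom □r → □□r defines it.
Suppose □r→□□r is valid. Take Rxy, Ryz and set V(r)={w : Rxw}. Then □r at x, so □□r at x, so □r at y, so r at z, i.e. Rxz.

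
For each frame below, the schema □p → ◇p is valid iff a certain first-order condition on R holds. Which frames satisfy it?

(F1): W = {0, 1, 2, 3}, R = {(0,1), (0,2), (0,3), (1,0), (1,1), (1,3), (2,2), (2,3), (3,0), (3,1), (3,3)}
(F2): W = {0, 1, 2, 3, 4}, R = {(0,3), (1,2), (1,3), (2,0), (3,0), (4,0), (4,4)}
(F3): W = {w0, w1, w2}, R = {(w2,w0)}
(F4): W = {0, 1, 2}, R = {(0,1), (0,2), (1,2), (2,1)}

This is the axiom for seriality; its first-order frame correspondent is ∀x ∃y Rxy.
(F1): satisfies the condition.
(F2): satisfies the condition.
(F3): fails — world w0 has no successor.
(F4): satisfies the condition.

(F1), (F2), (F4)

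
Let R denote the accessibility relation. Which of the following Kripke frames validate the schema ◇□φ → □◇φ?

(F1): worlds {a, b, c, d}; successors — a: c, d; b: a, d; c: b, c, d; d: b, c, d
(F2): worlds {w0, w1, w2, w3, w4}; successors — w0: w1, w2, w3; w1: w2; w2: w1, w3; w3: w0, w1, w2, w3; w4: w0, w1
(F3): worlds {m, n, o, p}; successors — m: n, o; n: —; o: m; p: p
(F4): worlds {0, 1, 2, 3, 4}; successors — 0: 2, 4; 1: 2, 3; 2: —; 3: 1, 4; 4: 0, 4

(F1)

This is the axiom for convergence; its first-order frame correspondent is ∀x ∀y ∀z (Rxy ∧ Rxz → ∃w (Ryw ∧ Rzw)).
(F1): holds.
(F2): fails — Rw0w1 and Rw0w2 but w1 and w2 have no common successor.
(F3): fails — Rmo and Rmn but o and n have no common successor.
(F4): fails — R02 and R02 but 2 and 2 have no common successor.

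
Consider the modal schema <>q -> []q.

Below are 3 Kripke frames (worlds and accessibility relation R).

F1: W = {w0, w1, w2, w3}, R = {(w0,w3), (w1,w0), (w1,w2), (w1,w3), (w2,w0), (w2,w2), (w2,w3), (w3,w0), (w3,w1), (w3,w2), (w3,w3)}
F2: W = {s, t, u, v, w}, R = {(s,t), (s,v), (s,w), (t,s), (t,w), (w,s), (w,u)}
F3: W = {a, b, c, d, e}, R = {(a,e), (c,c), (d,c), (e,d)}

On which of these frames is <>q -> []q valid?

F3

This is the axiom for partial functionality; its first-order frame correspondent is forall x forall y forall z (Rxy & Rxz -> y = z).
F1: fails — w1 sees both w0 and w2.
F2: fails — s sees both t and v.
F3: ✓.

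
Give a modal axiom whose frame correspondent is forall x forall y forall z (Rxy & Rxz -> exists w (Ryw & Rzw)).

◇□r → □◇r

This is convergence; the standard corresponding axiom is .2: ◇□r → □◇r.
Suppose ◇□r→□◇r is valid. Take Rxy, Rxz and set V(r)={w : Ryw}. Then □r at y so ◇□r at x, so □◇r at x, so ◇r at z, giving w with Rzw and Ryw.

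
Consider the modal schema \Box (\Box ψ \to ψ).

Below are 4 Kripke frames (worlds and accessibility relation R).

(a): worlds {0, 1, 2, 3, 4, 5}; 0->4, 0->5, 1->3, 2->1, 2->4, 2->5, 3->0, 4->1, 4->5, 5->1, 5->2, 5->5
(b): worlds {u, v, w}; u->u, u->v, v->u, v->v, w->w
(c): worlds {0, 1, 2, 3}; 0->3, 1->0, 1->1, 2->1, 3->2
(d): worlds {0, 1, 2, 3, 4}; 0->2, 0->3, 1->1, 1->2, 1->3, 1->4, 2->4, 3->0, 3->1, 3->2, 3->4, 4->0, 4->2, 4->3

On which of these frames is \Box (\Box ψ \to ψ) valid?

(b)

This is the axiom for shift-reflexivity; its first-order frame correspondent is \forall x \forall y (Rxy \to Ryy).
(a): fails — R04 but not R44.
(b): holds.
(c): fails — R10 but not R00.
(d): fails — R34 but not R44.
Valid on: (b).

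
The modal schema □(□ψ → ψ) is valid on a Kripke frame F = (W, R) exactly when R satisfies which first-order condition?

shift-reflexivity: ∀x ∀y (Rxy → Ryy)

This schema is the T□ axiom.
Its frame correspondent is shift-reflexivity — ∀x ∀y (Rxy → Ryy).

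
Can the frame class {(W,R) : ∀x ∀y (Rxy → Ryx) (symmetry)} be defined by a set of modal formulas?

Yes — defined by q → □◇q

Yes: it is symmetry, defined by the B schema q → □◇q.
Suppose q→□◇q is valid. Take Rxy and set V(q)={x}. Then q at x, so □◇q at x, so ◇q at y, so some z with Ryz has q; z=x, i.e. Ryx.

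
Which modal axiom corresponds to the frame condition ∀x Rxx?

□p → p

The condition is reflexivity. The T schema □p → p defines it.
Suppose □p→p is valid. At any x set V(p)={w : Rxw}. Then □p holds at x, so p holds at x, i.e. Rxx.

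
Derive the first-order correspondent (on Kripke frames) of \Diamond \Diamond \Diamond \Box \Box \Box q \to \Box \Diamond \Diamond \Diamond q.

\forall x \forall y \forall z ((x R^3 y \wedge xRz) \to \exists w (y R^3 w \wedge z R^3 w))

This is a Sahlqvist (Geach-type) schema ◇^3□^3q → □^1◇^3q.
Minimal-valuation argument: fix x; take any y with xR^3y and any z with xR^1z. Set V(q) to the set of worlds R-reachable from y in exactly 3 steps. Then □^3q holds at y, so the antecedent holds at x; validity forces ◇^3q at z, giving a w with zR^3w and yR^3w.
First-order correspondent: \forall x \forall y \forall z ((x R^3 y \wedge xRz) \to \exists w (y R^3 w \wedge z R^3 w)).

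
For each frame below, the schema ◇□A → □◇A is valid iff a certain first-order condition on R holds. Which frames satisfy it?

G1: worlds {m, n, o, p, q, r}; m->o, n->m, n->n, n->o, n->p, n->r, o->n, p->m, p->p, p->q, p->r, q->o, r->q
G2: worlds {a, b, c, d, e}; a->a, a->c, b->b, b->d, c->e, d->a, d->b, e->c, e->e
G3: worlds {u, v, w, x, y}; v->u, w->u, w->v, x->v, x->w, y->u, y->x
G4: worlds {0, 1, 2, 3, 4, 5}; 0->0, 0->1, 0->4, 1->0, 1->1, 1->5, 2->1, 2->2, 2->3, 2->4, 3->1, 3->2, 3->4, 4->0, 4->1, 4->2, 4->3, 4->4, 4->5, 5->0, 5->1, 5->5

G4

The schema corresponds to convergence: ∀x ∀y ∀z (Rxy ∧ Rxz → ∃w (Ryw ∧ Rzw)).
G1: fails — Rnn and Rnr but n and r have no common successor.
G2: fails — Raa and Rac but a and c have no common successor.
G3: fails — Rvu and Rvu but u and u have no common successor.
G4: holds.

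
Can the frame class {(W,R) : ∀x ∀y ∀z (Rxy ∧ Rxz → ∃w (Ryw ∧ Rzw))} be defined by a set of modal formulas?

Definable; ◇□p → □◇p defines it

This is a Sahlqvist condition; the .2 axiom ◇□p → □◇p defines it.
Suppose ◇□p→□◇p is valid. Take Rxy, Rxz and set V(p)={w : Ryw}. Then □p at y so ◇□p at x, so □◇p at x, so ◇p at z, giving w with Rzw and Ryw.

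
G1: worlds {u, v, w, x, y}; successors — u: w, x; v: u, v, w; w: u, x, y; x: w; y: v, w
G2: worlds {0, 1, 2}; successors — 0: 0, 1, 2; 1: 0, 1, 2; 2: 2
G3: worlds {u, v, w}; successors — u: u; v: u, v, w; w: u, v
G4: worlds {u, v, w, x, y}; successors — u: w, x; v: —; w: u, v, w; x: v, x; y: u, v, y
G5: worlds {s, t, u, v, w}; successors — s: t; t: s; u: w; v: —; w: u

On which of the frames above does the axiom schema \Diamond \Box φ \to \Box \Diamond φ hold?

This is the axiom for convergence; its first-order frame correspondent is \forall x \forall y \forall z (Rxy \wedge Rxz \to \exists w (Ryw \wedge Rzw)).
G1: fails — Ruw and Rux but w and x have no common successor.
G2: ✓.
G3: ✓.
G4: fails — Rww and Rwv but w and v have no common successor.
G5: ✓.

G2, G3, G5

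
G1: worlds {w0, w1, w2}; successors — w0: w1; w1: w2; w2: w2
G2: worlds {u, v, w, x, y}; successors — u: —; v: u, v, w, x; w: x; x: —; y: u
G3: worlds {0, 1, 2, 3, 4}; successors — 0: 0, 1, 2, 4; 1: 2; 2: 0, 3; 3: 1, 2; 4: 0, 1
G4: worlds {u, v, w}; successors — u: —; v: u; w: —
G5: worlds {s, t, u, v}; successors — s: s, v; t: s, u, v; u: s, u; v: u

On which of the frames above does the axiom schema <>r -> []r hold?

G1, G4

Frame correspondent (Sahlqvist): forall x forall y forall z (Rxy & Rxz -> y = z) — i.e. partial functionality.
G1: condition met.
G2: fails — v sees both u and v.
G3: fails — 0 sees both 0 and 1.
G4: condition met.
G5: fails — s sees both s and v.
Valid on: G1, G4.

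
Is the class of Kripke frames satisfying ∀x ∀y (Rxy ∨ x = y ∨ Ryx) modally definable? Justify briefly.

No — not modally definable

Any modally definable frame class is closed under disjoint unions.
Take 2 disjoint single-world reflexive frames: each is trivially connected, but their disjoint union has 2 worlds with no edge between distinct components, so it is not connected.
So no modal formula (or set of formulas) defines exactly the connected frames.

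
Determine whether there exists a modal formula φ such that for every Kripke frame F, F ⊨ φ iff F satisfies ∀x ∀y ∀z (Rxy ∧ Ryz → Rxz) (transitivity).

The condition is transitivity. A defining modal formula is □r → □□r.
Suppose □r→□□r is valid. Take Rxy, Ryz and set V(r)={w : Rxw}. Then □r at x, so □□r at x, so □r at y, so r at z, i.e. Rxz.

Definable; □r → □□r defines it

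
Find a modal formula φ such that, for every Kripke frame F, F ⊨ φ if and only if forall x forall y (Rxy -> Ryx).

A defining formula is q → □◇q (the B axiom).

q → □◇q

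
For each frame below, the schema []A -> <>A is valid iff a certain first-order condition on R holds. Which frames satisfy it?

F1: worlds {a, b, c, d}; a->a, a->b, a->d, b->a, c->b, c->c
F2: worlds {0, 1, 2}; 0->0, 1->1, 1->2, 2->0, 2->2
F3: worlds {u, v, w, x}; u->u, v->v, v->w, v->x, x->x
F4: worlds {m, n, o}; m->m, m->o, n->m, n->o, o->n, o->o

F2, F4

This is the axiom for seriality; its first-order frame correspondent is forall x exists y Rxy.
F1: fails — world d has no successor.
F2: ✓.
F3: fails — world w has no successor.
F4: ✓.
Valid on: F2, F4.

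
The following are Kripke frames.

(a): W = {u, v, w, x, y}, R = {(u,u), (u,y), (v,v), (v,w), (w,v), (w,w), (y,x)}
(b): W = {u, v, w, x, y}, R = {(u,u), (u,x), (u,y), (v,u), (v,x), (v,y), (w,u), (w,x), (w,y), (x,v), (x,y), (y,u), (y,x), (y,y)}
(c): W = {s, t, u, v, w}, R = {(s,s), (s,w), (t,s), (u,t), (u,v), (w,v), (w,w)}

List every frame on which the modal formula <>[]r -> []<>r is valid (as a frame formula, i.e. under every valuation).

This is the axiom for convergence; its first-order frame correspondent is forall x forall y forall z (Rxy & Rxz -> exists w (Ryw & Rzw)).
(a): fails — Ruu and Ruy but u and y have no common successor.
(b): satisfies the condition.
(c): fails — Ruv and Ruv but v and v have no common successor.
Valid on: (b).

(b)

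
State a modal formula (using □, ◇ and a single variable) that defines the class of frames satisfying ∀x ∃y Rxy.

The condition is seriality. The D schema □q → ◇q defines it.

□q → ◇q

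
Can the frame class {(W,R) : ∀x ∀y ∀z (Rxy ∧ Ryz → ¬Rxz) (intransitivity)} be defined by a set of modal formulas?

No

If a class were modally definable it would be closed under surjective bounded morphisms (Goldblatt–Thomason).
The 7-cycle (worlds 0,1,2,3,4,5,6 with 0→1→2→3→4→5→6→0) is intransitive. Mapping every world to a single reflexive point • is a surjective bounded morphism; the reflexive point is not intransitive (R••∧R•• but R••).
Hence intransitivity is not modally definable.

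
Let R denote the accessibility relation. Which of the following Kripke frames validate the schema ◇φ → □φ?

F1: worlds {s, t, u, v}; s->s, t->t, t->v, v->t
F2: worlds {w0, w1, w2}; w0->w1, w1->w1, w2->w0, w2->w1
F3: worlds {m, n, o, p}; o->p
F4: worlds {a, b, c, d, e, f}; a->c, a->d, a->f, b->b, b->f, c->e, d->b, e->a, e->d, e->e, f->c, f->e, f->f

F3

The schema corresponds to partial functionality: ∀x ∀y ∀z (Rxy ∧ Rxz → y = z).
F1: fails — t sees both t and v.
F2: fails — w2 sees both w0 and w1.
F3: condition met.
F4: fails — a sees both c and d.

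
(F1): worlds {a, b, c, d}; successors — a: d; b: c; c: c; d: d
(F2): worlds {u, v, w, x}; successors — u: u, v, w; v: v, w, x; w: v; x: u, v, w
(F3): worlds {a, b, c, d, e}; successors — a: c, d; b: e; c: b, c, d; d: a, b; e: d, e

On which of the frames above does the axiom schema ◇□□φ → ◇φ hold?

(F1), (F2)

Frame correspondent (Sahlqvist): ∀x ∀y (xRy → ∃w (yR²w ∧ xRw)) — i.e. a generalized confluence (Geach) condition.
(F1): condition met.
(F2): condition met.
(F3): fails — dRb but no w with bR²w and dRw.
Valid on: (F1), (F2).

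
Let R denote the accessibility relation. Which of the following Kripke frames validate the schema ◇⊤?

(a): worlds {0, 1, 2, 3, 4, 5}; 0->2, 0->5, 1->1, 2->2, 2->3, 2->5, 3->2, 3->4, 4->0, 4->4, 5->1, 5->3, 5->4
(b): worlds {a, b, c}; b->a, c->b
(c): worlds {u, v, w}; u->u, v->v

(a)

Frame correspondent (Sahlqvist): ∀x ∃y Rxy — i.e. seriality.
(a): holds.
(b): fails — world a has no successor.
(c): fails — world w has no successor.
Valid on: (a).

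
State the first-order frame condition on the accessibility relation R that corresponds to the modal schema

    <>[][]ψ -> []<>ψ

forall x forall y forall z ((xRy & xRz) -> exists w (y R^2 w & zRw))

This is a Sahlqvist (Geach-type) schema ◇^1□^2ψ → □^1◇^1ψ.
Minimal-valuation argument: fix x; take any y with xR^1y and any z with xR^1z. Set V(ψ) to the set of worlds R-reachable from y in exactly 2 steps. Then □^2ψ holds at y, so the antecedent holds at x; validity forces ◇^1ψ at z, giving a w with zR^1w and yR^2w.
First-order correspondent: forall x forall y forall z ((xRy & xRz) -> exists w (y R^2 w & zRw)).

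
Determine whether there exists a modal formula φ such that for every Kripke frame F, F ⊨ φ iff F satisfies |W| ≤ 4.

Any modally definable frame class is closed under disjoint unions.
Any modal formula valid on each of 5 disjoint one-world frames is valid on their disjoint union (validity is preserved under disjoint unions). Each one-world frame has |W|=1≤4, but the union has |W|=5.
So the class is not modally definable.

No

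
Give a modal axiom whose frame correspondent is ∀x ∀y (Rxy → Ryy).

A defining formula is □(□q → q) (the T□ axiom).
Suppose □(□q→q) is valid. Take Rxy and set V(q)={w : Ryw}. Then at y, □q holds; since □(□q→q) at x, □q→q at y, so q at y, i.e. Ryy.

□(□q → q)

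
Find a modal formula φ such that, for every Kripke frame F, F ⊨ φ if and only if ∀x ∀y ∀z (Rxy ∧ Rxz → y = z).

◇ψ → □ψ

This is partial functionality; the standard corresponding axiom is CD: ◇ψ → □ψ.
Suppose ◇ψ→□ψ is valid. Take Rxy, Rxz and set V(ψ)={y}. Then ◇ψ at x, so □ψ at x, so ψ at z, i.e. z=y.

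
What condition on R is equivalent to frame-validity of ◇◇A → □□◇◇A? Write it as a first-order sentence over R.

∀x ∀y ∀z ((xR²y ∧ xR²z) → ∃w (y = w ∧ zR²w))

This is a Sahlqvist (Geach-type) schema ◇^2□^0A → □^2◇^2A.
Minimal-valuation argument: fix x; take any y with xR^2y and any z with xR^2z. Set V(A) to the set of worlds R-reachable from y in exactly 0 steps. Then □^0A holds at y, so the antecedent holds at x; validity forces ◇^2A at z, giving a w with zR^2w and yR^0w.
First-order correspondent: ∀x ∀y ∀z ((xR²y ∧ xR²z) → ∃w (y = w ∧ zR²w)).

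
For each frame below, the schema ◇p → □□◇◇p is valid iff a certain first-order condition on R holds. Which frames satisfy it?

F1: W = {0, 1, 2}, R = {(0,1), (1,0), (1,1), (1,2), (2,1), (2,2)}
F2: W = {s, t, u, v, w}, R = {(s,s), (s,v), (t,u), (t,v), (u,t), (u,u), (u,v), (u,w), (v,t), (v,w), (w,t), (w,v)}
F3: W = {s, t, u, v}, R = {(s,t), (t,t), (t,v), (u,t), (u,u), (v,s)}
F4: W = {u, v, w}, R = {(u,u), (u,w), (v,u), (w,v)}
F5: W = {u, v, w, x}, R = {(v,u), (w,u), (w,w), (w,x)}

F1

Frame correspondent (Sahlqvist): ∀x ∀y ∀z ((xRy ∧ xR²z) → ∃w (y = w ∧ zR²w)) — i.e. a generalized confluence (Geach) condition.
F1: ✓.
F2: fails — sRs, sR²t but no w* with s=w* and tR²w*.
F3: fails — tRv, tR²v but no w with v=w and vR²w.
F4: fails — uRw, uR²w but no t with w=t and wR²t.
F5: fails — wRu, wR²u but no t with u=t and uR²t.
Valid on: F1.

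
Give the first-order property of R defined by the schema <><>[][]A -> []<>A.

This is a Sahlqvist (Geach-type) schema ◇^2□^2A → □^1◇^1A.
Minimal-valuation argument: fix x; take any y with xR^2y and any z with xR^1z. Set V(A) to the set of worlds R-reachable from y in exactly 2 steps. Then □^2A holds at y, so the antecedent holds at x; validity forces ◇^1A at z, giving a w with zR^1w and yR^2w.
First-order correspondent: forall x forall y forall z ((x R^2 y & xRz) -> exists w (y R^2 w & zRw)).

forall x forall y forall z ((x R^2 y & xRz) -> exists w (y R^2 w & zRw))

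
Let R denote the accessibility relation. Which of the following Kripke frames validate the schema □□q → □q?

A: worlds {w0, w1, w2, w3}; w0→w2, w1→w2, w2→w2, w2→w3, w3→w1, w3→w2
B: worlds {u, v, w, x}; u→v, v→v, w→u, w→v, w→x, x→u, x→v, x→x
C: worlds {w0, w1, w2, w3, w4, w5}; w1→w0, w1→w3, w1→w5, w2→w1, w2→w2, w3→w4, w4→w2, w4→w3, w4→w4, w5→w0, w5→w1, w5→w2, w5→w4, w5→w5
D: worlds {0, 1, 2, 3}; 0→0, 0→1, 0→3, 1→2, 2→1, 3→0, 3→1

B

This is the axiom for density; its first-order frame correspondent is ∀x ∀y (Rxy → ∃z (Rxz ∧ Rzy)).
A: fails — Rw3w1 but no z with Rw3z and Rzw1.
B: condition met.
C: fails — Rw1w3 but no z with Rw1z and Rzw3.
D: fails — R12 but no z with R1z and Rz2.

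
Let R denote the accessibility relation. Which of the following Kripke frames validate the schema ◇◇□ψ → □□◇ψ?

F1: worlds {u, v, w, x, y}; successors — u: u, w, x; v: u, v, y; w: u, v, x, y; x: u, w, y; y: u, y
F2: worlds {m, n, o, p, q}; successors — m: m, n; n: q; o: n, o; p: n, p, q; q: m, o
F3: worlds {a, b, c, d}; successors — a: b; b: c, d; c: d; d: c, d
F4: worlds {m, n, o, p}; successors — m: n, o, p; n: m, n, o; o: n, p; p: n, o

F1, F3, F4

Frame correspondent (Sahlqvist): ∀x ∀y ∀z ((xR²y ∧ xR²z) → ∃w (yRw ∧ zRw)) — i.e. a generalized confluence (Geach) condition.
F1: holds.
F2: fails — mR²m, mR²n but no w with mRw and nRw.
F3: holds.
F4: holds.
Valid on: F1, F3, F4.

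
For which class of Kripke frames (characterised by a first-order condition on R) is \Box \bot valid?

emptiness of R

This schema is the Ver axiom.
It corresponds to emptiness of R: \forall x \forall y \neg Rxy.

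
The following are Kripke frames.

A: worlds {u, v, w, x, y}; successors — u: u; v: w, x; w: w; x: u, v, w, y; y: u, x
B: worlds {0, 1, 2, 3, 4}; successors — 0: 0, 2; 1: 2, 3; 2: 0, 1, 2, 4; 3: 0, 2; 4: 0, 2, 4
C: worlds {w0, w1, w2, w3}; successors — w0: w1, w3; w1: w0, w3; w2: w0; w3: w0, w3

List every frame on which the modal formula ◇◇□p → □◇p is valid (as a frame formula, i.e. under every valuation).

B, C

This is the axiom for a generalized confluence (Geach) condition; its first-order frame correspondent is ∀x ∀y ∀z ((xR²y ∧ xRz) → ∃w (yRw ∧ zRw)).
A: fails — vR²u, vRw but no t with uRt and wRt.
B: condition met.
C: condition met.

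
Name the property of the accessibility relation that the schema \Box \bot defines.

Emptiness of R

This is the Ver axiom.
Its frame correspondent is emptiness of R — \forall x \forall y \neg Rxy.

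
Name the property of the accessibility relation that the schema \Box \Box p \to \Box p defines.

density: \forall x \forall y (Rxy \to \exists z (Rxz \wedge Rzy))

Suppose □□p→□p is valid. Take Rxy and set V(p)={w : xR²w}. Then □□p at x, so □p at x, so p at y, i.e. ∃z(Rxz∧Rzy).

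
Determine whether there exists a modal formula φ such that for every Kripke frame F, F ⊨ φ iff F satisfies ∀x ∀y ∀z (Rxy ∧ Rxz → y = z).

The condition is partial functionality. A defining modal formula is ◇q → □q.
Suppose ◇q→□q is valid. Take Rxy, Rxz and set V(q)={y}. Then ◇q at x, so □q at x, so q at z, i.e. z=y.

Yes, by ◇q → □q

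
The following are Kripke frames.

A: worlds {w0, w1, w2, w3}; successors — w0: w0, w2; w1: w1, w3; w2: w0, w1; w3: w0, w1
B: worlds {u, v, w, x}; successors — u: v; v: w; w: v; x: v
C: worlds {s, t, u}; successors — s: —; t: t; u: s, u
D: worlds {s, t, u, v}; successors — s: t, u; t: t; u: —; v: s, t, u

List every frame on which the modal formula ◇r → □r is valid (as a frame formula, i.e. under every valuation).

B

The schema corresponds to partial functionality: ∀x ∀y ∀z (Rxy ∧ Rxz → y = z).
A: fails — w0 sees both w0 and w2.
B: satisfies the condition.
C: fails — u sees both s and u.
D: fails — s sees both t and u.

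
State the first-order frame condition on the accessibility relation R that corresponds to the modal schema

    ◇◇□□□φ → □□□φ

This is a Sahlqvist (Geach-type) schema ◇^2□^3φ → □^3◇^0φ.
Minimal-valuation argument: fix x; take any y with xR^2y and any z with xR^3z. Set V(φ) to the set of worlds R-reachable from y in exactly 3 steps. Then □^3φ holds at y, so the antecedent holds at x; validity forces ◇^0φ at z, giving a w with zR^0w and yR^3w.
First-order correspondent: ∀x ∀y ∀z ((xR²y ∧ xR³z) → ∃w (yR³w ∧ z = w)).

∀x ∀y ∀z ((xR²y ∧ xR³z) → ∃w (yR³w ∧ z = w))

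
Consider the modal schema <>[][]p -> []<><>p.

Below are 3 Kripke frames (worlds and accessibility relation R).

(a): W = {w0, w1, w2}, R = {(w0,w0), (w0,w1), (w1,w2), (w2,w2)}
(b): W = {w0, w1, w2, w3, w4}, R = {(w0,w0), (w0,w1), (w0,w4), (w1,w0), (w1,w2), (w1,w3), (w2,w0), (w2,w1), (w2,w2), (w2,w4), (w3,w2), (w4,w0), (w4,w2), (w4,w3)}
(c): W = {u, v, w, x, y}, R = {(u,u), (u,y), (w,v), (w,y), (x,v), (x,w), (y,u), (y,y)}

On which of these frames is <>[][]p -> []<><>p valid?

The schema corresponds to a generalized confluence (Geach) condition: forall x forall y forall z ((xRy & xRz) -> exists w (y R^2 w & z R^2 w)).
(a): holds.
(b): holds.
(c): fails — wRv, wRv but no t with vR²t and vR²t.

(a), (b)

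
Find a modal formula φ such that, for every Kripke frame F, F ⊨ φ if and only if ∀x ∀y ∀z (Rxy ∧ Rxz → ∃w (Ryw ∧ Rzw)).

This is convergence; the standard corresponding axiom is .2: ◇□p → □◇p.
Suppose ◇□p→□◇p is valid. Take Rxy, Rxz and set V(p)={w : Ryw}. Then □p at y so ◇□p at x, so □◇p at x, so ◇p at z, giving w with Rzw and Ryw.

◇□p → □◇p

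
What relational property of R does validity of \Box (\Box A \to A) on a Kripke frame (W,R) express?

Suppose □(□A→A) is valid. Take Rxy and set V(A)={w : Ryw}. Then at y, □A holds; since □(□A→A) at x, □A→A at y, so A at y, i.e. Ryy.
The converse is a direct semantic check.
Frame condition: \forall x \forall y (Rxy \to Ryy).

shift-reflexivity: \forall x \forall y (Rxy \to Ryy)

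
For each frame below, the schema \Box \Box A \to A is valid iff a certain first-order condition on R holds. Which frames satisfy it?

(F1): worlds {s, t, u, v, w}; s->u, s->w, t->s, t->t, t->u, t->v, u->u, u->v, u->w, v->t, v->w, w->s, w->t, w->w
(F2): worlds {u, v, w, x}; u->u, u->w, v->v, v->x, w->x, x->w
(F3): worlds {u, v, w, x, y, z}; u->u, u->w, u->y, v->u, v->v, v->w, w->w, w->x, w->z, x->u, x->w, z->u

(F1), (F2)

Frame correspondent (Sahlqvist): \forall x \exists w (x R^2 w \wedge x = w) — i.e. a generalized confluence (Geach) condition.
(F1): ✓.
(F2): ✓.
(F3): fails — at y but no t with yR²t and y=t.
Valid on: (F1), (F2).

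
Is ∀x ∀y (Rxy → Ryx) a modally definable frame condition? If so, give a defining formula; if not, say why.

Yes: it is symmetry, defined by the B schema r → □◇r.
Suppose r→□◇r is valid. Take Rxy and set V(r)={x}. Then r at x, so □◇r at x, so ◇r at y, so some z with Ryz has r; z=x, i.e. Ryx.

Yes, by r → □◇r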